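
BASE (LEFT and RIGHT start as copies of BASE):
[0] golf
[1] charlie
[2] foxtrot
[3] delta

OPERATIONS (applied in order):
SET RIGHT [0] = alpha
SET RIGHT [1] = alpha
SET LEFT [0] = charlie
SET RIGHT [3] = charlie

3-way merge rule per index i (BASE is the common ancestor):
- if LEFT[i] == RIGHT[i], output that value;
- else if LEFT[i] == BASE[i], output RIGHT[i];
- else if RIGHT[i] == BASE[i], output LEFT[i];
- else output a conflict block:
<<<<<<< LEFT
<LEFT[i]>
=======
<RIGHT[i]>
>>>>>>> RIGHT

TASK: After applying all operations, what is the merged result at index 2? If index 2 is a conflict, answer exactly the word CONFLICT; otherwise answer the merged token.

Answer: foxtrot

Derivation:
Final LEFT:  [charlie, charlie, foxtrot, delta]
Final RIGHT: [alpha, alpha, foxtrot, charlie]
i=0: BASE=golf L=charlie R=alpha all differ -> CONFLICT
i=1: L=charlie=BASE, R=alpha -> take RIGHT -> alpha
i=2: L=foxtrot R=foxtrot -> agree -> foxtrot
i=3: L=delta=BASE, R=charlie -> take RIGHT -> charlie
Index 2 -> foxtrot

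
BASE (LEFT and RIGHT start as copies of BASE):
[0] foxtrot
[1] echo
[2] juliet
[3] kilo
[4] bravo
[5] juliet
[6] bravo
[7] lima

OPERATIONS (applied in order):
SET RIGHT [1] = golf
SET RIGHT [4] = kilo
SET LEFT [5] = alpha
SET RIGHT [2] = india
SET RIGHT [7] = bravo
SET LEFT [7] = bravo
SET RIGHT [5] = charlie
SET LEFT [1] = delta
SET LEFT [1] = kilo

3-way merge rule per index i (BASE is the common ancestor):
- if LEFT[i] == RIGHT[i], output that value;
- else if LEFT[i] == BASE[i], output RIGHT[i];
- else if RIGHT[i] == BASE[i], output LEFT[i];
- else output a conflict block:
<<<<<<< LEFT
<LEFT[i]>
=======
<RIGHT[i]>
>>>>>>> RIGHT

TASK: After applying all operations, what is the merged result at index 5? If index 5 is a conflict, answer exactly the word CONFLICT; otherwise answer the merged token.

Final LEFT:  [foxtrot, kilo, juliet, kilo, bravo, alpha, bravo, bravo]
Final RIGHT: [foxtrot, golf, india, kilo, kilo, charlie, bravo, bravo]
i=0: L=foxtrot R=foxtrot -> agree -> foxtrot
i=1: BASE=echo L=kilo R=golf all differ -> CONFLICT
i=2: L=juliet=BASE, R=india -> take RIGHT -> india
i=3: L=kilo R=kilo -> agree -> kilo
i=4: L=bravo=BASE, R=kilo -> take RIGHT -> kilo
i=5: BASE=juliet L=alpha R=charlie all differ -> CONFLICT
i=6: L=bravo R=bravo -> agree -> bravo
i=7: L=bravo R=bravo -> agree -> bravo
Index 5 -> CONFLICT

Answer: CONFLICT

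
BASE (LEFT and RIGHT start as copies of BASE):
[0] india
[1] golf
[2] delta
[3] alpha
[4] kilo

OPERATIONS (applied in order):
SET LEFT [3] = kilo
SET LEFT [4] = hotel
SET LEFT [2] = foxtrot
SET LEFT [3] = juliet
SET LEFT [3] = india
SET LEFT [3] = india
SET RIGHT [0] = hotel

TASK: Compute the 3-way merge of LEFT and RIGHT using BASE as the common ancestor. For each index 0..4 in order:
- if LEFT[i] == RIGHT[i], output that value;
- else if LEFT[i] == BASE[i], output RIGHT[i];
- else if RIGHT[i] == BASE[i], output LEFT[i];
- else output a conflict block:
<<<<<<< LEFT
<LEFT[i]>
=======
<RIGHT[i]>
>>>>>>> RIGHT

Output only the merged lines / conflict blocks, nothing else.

Final LEFT:  [india, golf, foxtrot, india, hotel]
Final RIGHT: [hotel, golf, delta, alpha, kilo]
i=0: L=india=BASE, R=hotel -> take RIGHT -> hotel
i=1: L=golf R=golf -> agree -> golf
i=2: L=foxtrot, R=delta=BASE -> take LEFT -> foxtrot
i=3: L=india, R=alpha=BASE -> take LEFT -> india
i=4: L=hotel, R=kilo=BASE -> take LEFT -> hotel

Answer: hotel
golf
foxtrot
india
hotel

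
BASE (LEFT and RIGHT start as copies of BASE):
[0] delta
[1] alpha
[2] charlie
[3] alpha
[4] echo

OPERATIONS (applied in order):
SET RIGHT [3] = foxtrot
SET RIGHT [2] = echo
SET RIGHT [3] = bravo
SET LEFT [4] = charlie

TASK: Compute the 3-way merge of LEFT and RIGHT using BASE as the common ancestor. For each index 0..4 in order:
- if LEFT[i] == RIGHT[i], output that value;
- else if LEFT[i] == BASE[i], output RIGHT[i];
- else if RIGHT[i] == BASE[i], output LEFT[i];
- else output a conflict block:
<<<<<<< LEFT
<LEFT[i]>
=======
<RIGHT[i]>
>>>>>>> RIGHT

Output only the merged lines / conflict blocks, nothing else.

Final LEFT:  [delta, alpha, charlie, alpha, charlie]
Final RIGHT: [delta, alpha, echo, bravo, echo]
i=0: L=delta R=delta -> agree -> delta
i=1: L=alpha R=alpha -> agree -> alpha
i=2: L=charlie=BASE, R=echo -> take RIGHT -> echo
i=3: L=alpha=BASE, R=bravo -> take RIGHT -> bravo
i=4: L=charlie, R=echo=BASE -> take LEFT -> charlie

Answer: delta
alpha
echo
bravo
charlie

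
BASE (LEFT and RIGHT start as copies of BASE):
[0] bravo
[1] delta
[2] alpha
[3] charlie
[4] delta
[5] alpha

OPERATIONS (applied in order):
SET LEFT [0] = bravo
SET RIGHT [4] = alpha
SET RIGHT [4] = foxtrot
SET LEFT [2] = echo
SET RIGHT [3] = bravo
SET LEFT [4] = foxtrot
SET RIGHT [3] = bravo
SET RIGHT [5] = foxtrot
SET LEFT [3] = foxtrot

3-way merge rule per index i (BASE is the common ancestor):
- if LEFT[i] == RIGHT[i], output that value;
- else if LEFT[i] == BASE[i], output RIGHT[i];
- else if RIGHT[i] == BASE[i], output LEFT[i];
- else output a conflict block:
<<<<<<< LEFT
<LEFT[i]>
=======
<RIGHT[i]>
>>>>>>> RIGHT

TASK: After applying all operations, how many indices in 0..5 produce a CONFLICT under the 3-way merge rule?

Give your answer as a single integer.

Answer: 1

Derivation:
Final LEFT:  [bravo, delta, echo, foxtrot, foxtrot, alpha]
Final RIGHT: [bravo, delta, alpha, bravo, foxtrot, foxtrot]
i=0: L=bravo R=bravo -> agree -> bravo
i=1: L=delta R=delta -> agree -> delta
i=2: L=echo, R=alpha=BASE -> take LEFT -> echo
i=3: BASE=charlie L=foxtrot R=bravo all differ -> CONFLICT
i=4: L=foxtrot R=foxtrot -> agree -> foxtrot
i=5: L=alpha=BASE, R=foxtrot -> take RIGHT -> foxtrot
Conflict count: 1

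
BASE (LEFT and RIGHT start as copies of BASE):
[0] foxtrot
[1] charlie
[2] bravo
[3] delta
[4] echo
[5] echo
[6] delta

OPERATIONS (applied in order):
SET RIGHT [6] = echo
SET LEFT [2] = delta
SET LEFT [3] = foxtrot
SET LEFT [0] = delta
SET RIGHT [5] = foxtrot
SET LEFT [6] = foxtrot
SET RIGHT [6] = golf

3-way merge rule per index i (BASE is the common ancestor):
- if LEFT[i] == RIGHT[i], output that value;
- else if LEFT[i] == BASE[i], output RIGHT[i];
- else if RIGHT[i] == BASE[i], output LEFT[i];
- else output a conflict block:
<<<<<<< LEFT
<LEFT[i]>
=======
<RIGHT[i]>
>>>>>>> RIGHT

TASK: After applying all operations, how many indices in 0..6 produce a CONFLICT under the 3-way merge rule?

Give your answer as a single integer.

Final LEFT:  [delta, charlie, delta, foxtrot, echo, echo, foxtrot]
Final RIGHT: [foxtrot, charlie, bravo, delta, echo, foxtrot, golf]
i=0: L=delta, R=foxtrot=BASE -> take LEFT -> delta
i=1: L=charlie R=charlie -> agree -> charlie
i=2: L=delta, R=bravo=BASE -> take LEFT -> delta
i=3: L=foxtrot, R=delta=BASE -> take LEFT -> foxtrot
i=4: L=echo R=echo -> agree -> echo
i=5: L=echo=BASE, R=foxtrot -> take RIGHT -> foxtrot
i=6: BASE=delta L=foxtrot R=golf all differ -> CONFLICT
Conflict count: 1

Answer: 1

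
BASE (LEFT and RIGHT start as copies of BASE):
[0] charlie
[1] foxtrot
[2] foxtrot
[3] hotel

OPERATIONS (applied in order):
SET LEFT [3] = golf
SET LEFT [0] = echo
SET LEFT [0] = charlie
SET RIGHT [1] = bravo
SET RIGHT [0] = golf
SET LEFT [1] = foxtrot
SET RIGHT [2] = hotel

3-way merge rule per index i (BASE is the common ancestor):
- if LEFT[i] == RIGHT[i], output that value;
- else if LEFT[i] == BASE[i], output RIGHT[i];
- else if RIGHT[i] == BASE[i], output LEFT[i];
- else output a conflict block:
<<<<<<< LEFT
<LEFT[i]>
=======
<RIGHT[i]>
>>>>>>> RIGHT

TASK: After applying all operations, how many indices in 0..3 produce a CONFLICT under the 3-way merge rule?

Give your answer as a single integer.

Final LEFT:  [charlie, foxtrot, foxtrot, golf]
Final RIGHT: [golf, bravo, hotel, hotel]
i=0: L=charlie=BASE, R=golf -> take RIGHT -> golf
i=1: L=foxtrot=BASE, R=bravo -> take RIGHT -> bravo
i=2: L=foxtrot=BASE, R=hotel -> take RIGHT -> hotel
i=3: L=golf, R=hotel=BASE -> take LEFT -> golf
Conflict count: 0

Answer: 0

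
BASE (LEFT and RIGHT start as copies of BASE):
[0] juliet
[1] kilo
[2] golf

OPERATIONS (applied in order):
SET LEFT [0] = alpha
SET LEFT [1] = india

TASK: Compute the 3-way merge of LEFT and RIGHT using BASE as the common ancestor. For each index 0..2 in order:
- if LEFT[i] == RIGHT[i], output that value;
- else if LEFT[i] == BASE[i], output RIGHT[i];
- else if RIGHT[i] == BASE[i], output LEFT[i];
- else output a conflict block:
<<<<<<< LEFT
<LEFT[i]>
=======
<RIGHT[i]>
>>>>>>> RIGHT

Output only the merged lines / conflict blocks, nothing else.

Final LEFT:  [alpha, india, golf]
Final RIGHT: [juliet, kilo, golf]
i=0: L=alpha, R=juliet=BASE -> take LEFT -> alpha
i=1: L=india, R=kilo=BASE -> take LEFT -> india
i=2: L=golf R=golf -> agree -> golf

Answer: alpha
india
golf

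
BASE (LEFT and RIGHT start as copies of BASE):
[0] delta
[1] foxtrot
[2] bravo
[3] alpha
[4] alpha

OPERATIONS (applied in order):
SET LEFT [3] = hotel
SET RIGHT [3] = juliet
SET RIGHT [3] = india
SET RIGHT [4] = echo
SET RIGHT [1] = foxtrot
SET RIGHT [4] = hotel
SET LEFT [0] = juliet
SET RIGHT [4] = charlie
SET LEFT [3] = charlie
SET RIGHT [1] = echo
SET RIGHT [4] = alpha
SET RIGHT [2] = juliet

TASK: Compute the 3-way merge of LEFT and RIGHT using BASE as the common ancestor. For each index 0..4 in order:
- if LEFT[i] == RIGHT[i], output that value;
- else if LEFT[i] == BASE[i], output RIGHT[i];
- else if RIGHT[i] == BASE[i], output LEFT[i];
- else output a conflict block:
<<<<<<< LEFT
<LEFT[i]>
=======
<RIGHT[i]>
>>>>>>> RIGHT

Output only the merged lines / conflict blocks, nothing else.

Answer: juliet
echo
juliet
<<<<<<< LEFT
charlie
=======
india
>>>>>>> RIGHT
alpha

Derivation:
Final LEFT:  [juliet, foxtrot, bravo, charlie, alpha]
Final RIGHT: [delta, echo, juliet, india, alpha]
i=0: L=juliet, R=delta=BASE -> take LEFT -> juliet
i=1: L=foxtrot=BASE, R=echo -> take RIGHT -> echo
i=2: L=bravo=BASE, R=juliet -> take RIGHT -> juliet
i=3: BASE=alpha L=charlie R=india all differ -> CONFLICT
i=4: L=alpha R=alpha -> agree -> alpha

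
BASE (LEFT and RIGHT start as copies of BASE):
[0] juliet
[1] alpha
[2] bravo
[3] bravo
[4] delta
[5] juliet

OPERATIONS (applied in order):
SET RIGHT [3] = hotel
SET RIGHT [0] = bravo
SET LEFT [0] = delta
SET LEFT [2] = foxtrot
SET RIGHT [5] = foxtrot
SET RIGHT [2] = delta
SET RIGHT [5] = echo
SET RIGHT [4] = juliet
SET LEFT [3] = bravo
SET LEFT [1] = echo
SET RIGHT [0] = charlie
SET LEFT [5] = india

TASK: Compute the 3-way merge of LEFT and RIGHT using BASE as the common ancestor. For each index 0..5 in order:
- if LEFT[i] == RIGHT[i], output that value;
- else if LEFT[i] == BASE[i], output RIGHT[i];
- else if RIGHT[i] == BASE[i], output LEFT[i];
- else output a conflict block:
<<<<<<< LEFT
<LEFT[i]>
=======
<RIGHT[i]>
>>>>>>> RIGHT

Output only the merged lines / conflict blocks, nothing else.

Final LEFT:  [delta, echo, foxtrot, bravo, delta, india]
Final RIGHT: [charlie, alpha, delta, hotel, juliet, echo]
i=0: BASE=juliet L=delta R=charlie all differ -> CONFLICT
i=1: L=echo, R=alpha=BASE -> take LEFT -> echo
i=2: BASE=bravo L=foxtrot R=delta all differ -> CONFLICT
i=3: L=bravo=BASE, R=hotel -> take RIGHT -> hotel
i=4: L=delta=BASE, R=juliet -> take RIGHT -> juliet
i=5: BASE=juliet L=india R=echo all differ -> CONFLICT

Answer: <<<<<<< LEFT
delta
=======
charlie
>>>>>>> RIGHT
echo
<<<<<<< LEFT
foxtrot
=======
delta
>>>>>>> RIGHT
hotel
juliet
<<<<<<< LEFT
india
=======
echo
>>>>>>> RIGHT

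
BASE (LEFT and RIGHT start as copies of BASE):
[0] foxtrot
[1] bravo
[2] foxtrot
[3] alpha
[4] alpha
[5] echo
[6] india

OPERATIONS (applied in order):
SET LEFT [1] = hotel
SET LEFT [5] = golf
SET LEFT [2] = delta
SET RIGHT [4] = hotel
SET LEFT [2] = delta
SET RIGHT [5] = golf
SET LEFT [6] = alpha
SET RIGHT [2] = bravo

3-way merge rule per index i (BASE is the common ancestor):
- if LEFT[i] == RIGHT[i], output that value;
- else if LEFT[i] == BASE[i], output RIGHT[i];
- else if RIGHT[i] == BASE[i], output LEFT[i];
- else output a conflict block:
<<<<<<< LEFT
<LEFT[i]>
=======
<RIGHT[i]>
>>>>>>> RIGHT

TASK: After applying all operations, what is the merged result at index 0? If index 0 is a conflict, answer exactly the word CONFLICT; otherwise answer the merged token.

Final LEFT:  [foxtrot, hotel, delta, alpha, alpha, golf, alpha]
Final RIGHT: [foxtrot, bravo, bravo, alpha, hotel, golf, india]
i=0: L=foxtrot R=foxtrot -> agree -> foxtrot
i=1: L=hotel, R=bravo=BASE -> take LEFT -> hotel
i=2: BASE=foxtrot L=delta R=bravo all differ -> CONFLICT
i=3: L=alpha R=alpha -> agree -> alpha
i=4: L=alpha=BASE, R=hotel -> take RIGHT -> hotel
i=5: L=golf R=golf -> agree -> golf
i=6: L=alpha, R=india=BASE -> take LEFT -> alpha
Index 0 -> foxtrot

Answer: foxtrot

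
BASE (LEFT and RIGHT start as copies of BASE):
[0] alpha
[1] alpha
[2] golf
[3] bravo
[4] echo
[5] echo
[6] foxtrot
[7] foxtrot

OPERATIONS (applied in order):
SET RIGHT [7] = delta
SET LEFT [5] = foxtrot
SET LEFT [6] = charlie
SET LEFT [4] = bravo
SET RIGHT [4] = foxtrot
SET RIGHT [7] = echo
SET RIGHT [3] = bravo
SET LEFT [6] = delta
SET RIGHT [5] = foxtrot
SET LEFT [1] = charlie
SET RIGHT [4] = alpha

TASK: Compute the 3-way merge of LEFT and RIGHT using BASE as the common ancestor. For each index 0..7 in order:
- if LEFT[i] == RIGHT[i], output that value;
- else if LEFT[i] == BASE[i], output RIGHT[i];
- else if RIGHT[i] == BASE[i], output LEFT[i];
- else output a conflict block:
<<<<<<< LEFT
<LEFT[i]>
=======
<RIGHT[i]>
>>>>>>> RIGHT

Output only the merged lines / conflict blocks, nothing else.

Final LEFT:  [alpha, charlie, golf, bravo, bravo, foxtrot, delta, foxtrot]
Final RIGHT: [alpha, alpha, golf, bravo, alpha, foxtrot, foxtrot, echo]
i=0: L=alpha R=alpha -> agree -> alpha
i=1: L=charlie, R=alpha=BASE -> take LEFT -> charlie
i=2: L=golf R=golf -> agree -> golf
i=3: L=bravo R=bravo -> agree -> bravo
i=4: BASE=echo L=bravo R=alpha all differ -> CONFLICT
i=5: L=foxtrot R=foxtrot -> agree -> foxtrot
i=6: L=delta, R=foxtrot=BASE -> take LEFT -> delta
i=7: L=foxtrot=BASE, R=echo -> take RIGHT -> echo

Answer: alpha
charlie
golf
bravo
<<<<<<< LEFT
bravo
=======
alpha
>>>>>>> RIGHT
foxtrot
delta
echo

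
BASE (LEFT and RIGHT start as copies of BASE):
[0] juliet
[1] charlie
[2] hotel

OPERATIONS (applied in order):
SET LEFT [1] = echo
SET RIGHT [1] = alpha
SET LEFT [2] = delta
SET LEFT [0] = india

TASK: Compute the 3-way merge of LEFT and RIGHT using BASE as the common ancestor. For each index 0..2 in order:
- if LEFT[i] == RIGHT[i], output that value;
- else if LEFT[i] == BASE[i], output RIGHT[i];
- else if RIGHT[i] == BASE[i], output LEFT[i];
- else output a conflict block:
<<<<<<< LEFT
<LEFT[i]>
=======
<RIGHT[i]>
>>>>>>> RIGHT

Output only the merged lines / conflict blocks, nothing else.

Answer: india
<<<<<<< LEFT
echo
=======
alpha
>>>>>>> RIGHT
delta

Derivation:
Final LEFT:  [india, echo, delta]
Final RIGHT: [juliet, alpha, hotel]
i=0: L=india, R=juliet=BASE -> take LEFT -> india
i=1: BASE=charlie L=echo R=alpha all differ -> CONFLICT
i=2: L=delta, R=hotel=BASE -> take LEFT -> delta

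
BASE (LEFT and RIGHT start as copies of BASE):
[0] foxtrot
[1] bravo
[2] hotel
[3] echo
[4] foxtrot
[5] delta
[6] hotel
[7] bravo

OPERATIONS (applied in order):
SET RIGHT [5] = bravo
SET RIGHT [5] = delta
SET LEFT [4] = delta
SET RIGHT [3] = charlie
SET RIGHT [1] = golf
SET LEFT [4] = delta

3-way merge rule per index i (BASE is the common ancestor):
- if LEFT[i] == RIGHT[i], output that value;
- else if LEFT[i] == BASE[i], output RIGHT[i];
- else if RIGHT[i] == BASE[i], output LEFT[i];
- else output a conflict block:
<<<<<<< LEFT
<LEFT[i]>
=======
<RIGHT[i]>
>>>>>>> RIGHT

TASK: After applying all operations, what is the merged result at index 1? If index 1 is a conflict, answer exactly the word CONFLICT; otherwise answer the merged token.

Final LEFT:  [foxtrot, bravo, hotel, echo, delta, delta, hotel, bravo]
Final RIGHT: [foxtrot, golf, hotel, charlie, foxtrot, delta, hotel, bravo]
i=0: L=foxtrot R=foxtrot -> agree -> foxtrot
i=1: L=bravo=BASE, R=golf -> take RIGHT -> golf
i=2: L=hotel R=hotel -> agree -> hotel
i=3: L=echo=BASE, R=charlie -> take RIGHT -> charlie
i=4: L=delta, R=foxtrot=BASE -> take LEFT -> delta
i=5: L=delta R=delta -> agree -> delta
i=6: L=hotel R=hotel -> agree -> hotel
i=7: L=bravo R=bravo -> agree -> bravo
Index 1 -> golf

Answer: golf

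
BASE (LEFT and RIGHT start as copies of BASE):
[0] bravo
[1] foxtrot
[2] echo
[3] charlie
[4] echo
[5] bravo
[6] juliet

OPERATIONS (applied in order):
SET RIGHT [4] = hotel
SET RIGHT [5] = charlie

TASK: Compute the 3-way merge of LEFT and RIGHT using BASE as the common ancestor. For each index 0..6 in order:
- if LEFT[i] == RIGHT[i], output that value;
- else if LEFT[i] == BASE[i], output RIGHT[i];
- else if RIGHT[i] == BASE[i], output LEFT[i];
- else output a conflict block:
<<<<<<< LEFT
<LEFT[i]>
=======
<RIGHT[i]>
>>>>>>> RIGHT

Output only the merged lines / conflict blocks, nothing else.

Final LEFT:  [bravo, foxtrot, echo, charlie, echo, bravo, juliet]
Final RIGHT: [bravo, foxtrot, echo, charlie, hotel, charlie, juliet]
i=0: L=bravo R=bravo -> agree -> bravo
i=1: L=foxtrot R=foxtrot -> agree -> foxtrot
i=2: L=echo R=echo -> agree -> echo
i=3: L=charlie R=charlie -> agree -> charlie
i=4: L=echo=BASE, R=hotel -> take RIGHT -> hotel
i=5: L=bravo=BASE, R=charlie -> take RIGHT -> charlie
i=6: L=juliet R=juliet -> agree -> juliet

Answer: bravo
foxtrot
echo
charlie
hotel
charlie
juliet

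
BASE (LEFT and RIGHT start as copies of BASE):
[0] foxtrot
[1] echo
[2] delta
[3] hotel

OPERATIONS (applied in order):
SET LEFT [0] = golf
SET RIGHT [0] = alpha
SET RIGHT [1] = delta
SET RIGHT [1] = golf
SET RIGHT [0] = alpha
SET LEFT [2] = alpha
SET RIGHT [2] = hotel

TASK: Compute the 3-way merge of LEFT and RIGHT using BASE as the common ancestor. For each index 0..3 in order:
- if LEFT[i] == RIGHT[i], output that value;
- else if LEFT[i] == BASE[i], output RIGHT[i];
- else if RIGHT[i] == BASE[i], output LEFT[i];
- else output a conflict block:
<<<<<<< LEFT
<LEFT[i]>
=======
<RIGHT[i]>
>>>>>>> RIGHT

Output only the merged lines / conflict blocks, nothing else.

Final LEFT:  [golf, echo, alpha, hotel]
Final RIGHT: [alpha, golf, hotel, hotel]
i=0: BASE=foxtrot L=golf R=alpha all differ -> CONFLICT
i=1: L=echo=BASE, R=golf -> take RIGHT -> golf
i=2: BASE=delta L=alpha R=hotel all differ -> CONFLICT
i=3: L=hotel R=hotel -> agree -> hotel

Answer: <<<<<<< LEFT
golf
=======
alpha
>>>>>>> RIGHT
golf
<<<<<<< LEFT
alpha
=======
hotel
>>>>>>> RIGHT
hotel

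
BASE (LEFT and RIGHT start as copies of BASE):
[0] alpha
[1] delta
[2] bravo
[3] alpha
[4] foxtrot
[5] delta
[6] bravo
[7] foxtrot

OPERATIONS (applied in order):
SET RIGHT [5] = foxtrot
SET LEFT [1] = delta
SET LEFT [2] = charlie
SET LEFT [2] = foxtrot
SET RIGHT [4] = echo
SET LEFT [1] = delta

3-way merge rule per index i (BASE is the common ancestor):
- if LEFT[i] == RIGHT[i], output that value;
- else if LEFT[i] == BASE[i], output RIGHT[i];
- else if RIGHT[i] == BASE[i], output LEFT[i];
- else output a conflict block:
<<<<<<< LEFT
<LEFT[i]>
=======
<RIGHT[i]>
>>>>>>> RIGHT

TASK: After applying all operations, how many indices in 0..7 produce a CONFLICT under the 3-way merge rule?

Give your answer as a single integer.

Final LEFT:  [alpha, delta, foxtrot, alpha, foxtrot, delta, bravo, foxtrot]
Final RIGHT: [alpha, delta, bravo, alpha, echo, foxtrot, bravo, foxtrot]
i=0: L=alpha R=alpha -> agree -> alpha
i=1: L=delta R=delta -> agree -> delta
i=2: L=foxtrot, R=bravo=BASE -> take LEFT -> foxtrot
i=3: L=alpha R=alpha -> agree -> alpha
i=4: L=foxtrot=BASE, R=echo -> take RIGHT -> echo
i=5: L=delta=BASE, R=foxtrot -> take RIGHT -> foxtrot
i=6: L=bravo R=bravo -> agree -> bravo
i=7: L=foxtrot R=foxtrot -> agree -> foxtrot
Conflict count: 0

Answer: 0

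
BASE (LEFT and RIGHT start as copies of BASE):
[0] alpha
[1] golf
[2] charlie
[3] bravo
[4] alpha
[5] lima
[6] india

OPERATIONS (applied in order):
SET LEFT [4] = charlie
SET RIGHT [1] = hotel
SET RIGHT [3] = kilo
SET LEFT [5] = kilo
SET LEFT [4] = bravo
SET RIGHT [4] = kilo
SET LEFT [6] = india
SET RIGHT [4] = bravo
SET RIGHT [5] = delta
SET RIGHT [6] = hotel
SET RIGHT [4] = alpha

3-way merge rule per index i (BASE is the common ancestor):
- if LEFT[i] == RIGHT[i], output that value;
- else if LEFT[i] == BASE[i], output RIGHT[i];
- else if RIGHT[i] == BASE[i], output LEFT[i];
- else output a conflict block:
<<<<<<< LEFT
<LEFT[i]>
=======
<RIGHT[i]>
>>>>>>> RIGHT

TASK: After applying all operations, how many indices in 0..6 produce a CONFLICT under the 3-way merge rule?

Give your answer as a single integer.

Final LEFT:  [alpha, golf, charlie, bravo, bravo, kilo, india]
Final RIGHT: [alpha, hotel, charlie, kilo, alpha, delta, hotel]
i=0: L=alpha R=alpha -> agree -> alpha
i=1: L=golf=BASE, R=hotel -> take RIGHT -> hotel
i=2: L=charlie R=charlie -> agree -> charlie
i=3: L=bravo=BASE, R=kilo -> take RIGHT -> kilo
i=4: L=bravo, R=alpha=BASE -> take LEFT -> bravo
i=5: BASE=lima L=kilo R=delta all differ -> CONFLICT
i=6: L=india=BASE, R=hotel -> take RIGHT -> hotel
Conflict count: 1

Answer: 1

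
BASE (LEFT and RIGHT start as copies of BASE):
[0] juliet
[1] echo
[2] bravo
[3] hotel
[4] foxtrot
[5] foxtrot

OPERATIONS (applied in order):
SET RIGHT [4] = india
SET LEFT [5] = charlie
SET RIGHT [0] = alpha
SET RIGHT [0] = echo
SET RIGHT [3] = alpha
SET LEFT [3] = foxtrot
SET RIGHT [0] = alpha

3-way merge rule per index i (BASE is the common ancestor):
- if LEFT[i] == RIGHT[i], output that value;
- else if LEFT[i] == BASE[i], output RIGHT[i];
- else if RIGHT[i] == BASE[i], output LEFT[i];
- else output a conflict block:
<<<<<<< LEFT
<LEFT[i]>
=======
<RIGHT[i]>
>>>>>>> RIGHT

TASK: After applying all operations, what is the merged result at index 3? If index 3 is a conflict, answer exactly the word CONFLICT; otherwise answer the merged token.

Answer: CONFLICT

Derivation:
Final LEFT:  [juliet, echo, bravo, foxtrot, foxtrot, charlie]
Final RIGHT: [alpha, echo, bravo, alpha, india, foxtrot]
i=0: L=juliet=BASE, R=alpha -> take RIGHT -> alpha
i=1: L=echo R=echo -> agree -> echo
i=2: L=bravo R=bravo -> agree -> bravo
i=3: BASE=hotel L=foxtrot R=alpha all differ -> CONFLICT
i=4: L=foxtrot=BASE, R=india -> take RIGHT -> india
i=5: L=charlie, R=foxtrot=BASE -> take LEFT -> charlie
Index 3 -> CONFLICT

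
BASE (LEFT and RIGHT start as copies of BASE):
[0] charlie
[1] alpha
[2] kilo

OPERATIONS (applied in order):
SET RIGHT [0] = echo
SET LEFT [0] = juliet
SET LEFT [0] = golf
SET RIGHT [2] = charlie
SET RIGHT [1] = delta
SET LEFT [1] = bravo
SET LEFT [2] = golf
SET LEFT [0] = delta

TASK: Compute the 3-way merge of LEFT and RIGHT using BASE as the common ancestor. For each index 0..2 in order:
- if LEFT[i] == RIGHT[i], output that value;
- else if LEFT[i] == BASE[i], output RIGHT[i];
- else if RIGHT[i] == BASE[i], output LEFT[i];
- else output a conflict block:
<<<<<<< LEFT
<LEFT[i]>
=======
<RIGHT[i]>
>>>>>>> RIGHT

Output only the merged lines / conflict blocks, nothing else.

Final LEFT:  [delta, bravo, golf]
Final RIGHT: [echo, delta, charlie]
i=0: BASE=charlie L=delta R=echo all differ -> CONFLICT
i=1: BASE=alpha L=bravo R=delta all differ -> CONFLICT
i=2: BASE=kilo L=golf R=charlie all differ -> CONFLICT

Answer: <<<<<<< LEFT
delta
=======
echo
>>>>>>> RIGHT
<<<<<<< LEFT
bravo
=======
delta
>>>>>>> RIGHT
<<<<<<< LEFT
golf
=======
charlie
>>>>>>> RIGHT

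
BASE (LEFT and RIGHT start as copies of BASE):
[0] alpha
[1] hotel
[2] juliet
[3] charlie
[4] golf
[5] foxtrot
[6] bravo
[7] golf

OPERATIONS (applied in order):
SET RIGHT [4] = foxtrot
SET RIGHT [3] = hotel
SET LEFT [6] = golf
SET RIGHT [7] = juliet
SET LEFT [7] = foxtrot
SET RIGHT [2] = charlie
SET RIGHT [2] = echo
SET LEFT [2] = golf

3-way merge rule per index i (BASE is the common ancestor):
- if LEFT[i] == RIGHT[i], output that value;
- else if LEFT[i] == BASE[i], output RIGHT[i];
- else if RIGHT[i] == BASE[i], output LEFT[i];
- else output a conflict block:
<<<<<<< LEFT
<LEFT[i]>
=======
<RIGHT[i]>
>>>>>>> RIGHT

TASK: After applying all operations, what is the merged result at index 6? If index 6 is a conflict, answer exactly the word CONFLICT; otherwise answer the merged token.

Answer: golf

Derivation:
Final LEFT:  [alpha, hotel, golf, charlie, golf, foxtrot, golf, foxtrot]
Final RIGHT: [alpha, hotel, echo, hotel, foxtrot, foxtrot, bravo, juliet]
i=0: L=alpha R=alpha -> agree -> alpha
i=1: L=hotel R=hotel -> agree -> hotel
i=2: BASE=juliet L=golf R=echo all differ -> CONFLICT
i=3: L=charlie=BASE, R=hotel -> take RIGHT -> hotel
i=4: L=golf=BASE, R=foxtrot -> take RIGHT -> foxtrot
i=5: L=foxtrot R=foxtrot -> agree -> foxtrot
i=6: L=golf, R=bravo=BASE -> take LEFT -> golf
i=7: BASE=golf L=foxtrot R=juliet all differ -> CONFLICT
Index 6 -> golf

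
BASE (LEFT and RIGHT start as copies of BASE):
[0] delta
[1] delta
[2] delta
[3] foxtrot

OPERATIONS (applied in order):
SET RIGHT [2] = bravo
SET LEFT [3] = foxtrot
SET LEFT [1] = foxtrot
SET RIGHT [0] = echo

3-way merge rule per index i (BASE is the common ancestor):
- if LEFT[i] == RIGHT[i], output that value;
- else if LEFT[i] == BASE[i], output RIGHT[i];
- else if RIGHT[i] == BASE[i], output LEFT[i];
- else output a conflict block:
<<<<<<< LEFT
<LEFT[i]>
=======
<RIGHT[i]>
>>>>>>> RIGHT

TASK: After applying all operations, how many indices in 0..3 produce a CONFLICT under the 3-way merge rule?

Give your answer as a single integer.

Final LEFT:  [delta, foxtrot, delta, foxtrot]
Final RIGHT: [echo, delta, bravo, foxtrot]
i=0: L=delta=BASE, R=echo -> take RIGHT -> echo
i=1: L=foxtrot, R=delta=BASE -> take LEFT -> foxtrot
i=2: L=delta=BASE, R=bravo -> take RIGHT -> bravo
i=3: L=foxtrot R=foxtrot -> agree -> foxtrot
Conflict count: 0

Answer: 0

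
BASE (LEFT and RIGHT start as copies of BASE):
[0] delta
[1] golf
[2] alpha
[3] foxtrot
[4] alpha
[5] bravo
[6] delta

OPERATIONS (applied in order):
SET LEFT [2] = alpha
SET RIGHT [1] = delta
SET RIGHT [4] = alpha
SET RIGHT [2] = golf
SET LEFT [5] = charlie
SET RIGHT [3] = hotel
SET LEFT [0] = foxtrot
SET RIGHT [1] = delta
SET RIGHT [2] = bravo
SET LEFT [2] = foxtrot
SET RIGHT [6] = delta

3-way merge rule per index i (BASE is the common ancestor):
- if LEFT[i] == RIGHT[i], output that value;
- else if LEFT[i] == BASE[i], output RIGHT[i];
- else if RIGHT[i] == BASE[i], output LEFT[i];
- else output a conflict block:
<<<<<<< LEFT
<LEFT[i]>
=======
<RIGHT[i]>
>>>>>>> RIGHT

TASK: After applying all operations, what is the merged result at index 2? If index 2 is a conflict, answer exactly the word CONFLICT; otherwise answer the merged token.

Answer: CONFLICT

Derivation:
Final LEFT:  [foxtrot, golf, foxtrot, foxtrot, alpha, charlie, delta]
Final RIGHT: [delta, delta, bravo, hotel, alpha, bravo, delta]
i=0: L=foxtrot, R=delta=BASE -> take LEFT -> foxtrot
i=1: L=golf=BASE, R=delta -> take RIGHT -> delta
i=2: BASE=alpha L=foxtrot R=bravo all differ -> CONFLICT
i=3: L=foxtrot=BASE, R=hotel -> take RIGHT -> hotel
i=4: L=alpha R=alpha -> agree -> alpha
i=5: L=charlie, R=bravo=BASE -> take LEFT -> charlie
i=6: L=delta R=delta -> agree -> delta
Index 2 -> CONFLICT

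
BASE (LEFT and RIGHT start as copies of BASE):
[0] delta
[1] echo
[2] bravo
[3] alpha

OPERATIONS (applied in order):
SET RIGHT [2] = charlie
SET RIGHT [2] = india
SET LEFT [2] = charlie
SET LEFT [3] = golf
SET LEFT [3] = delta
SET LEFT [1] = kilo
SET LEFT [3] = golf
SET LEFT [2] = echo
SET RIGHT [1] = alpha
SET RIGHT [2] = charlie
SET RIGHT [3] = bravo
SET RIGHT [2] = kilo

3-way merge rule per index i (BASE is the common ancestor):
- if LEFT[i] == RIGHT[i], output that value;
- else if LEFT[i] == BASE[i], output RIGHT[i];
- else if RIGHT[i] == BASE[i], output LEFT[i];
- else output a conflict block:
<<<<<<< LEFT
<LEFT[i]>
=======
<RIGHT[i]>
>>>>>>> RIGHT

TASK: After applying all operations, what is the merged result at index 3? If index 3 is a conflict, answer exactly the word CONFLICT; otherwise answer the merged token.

Answer: CONFLICT

Derivation:
Final LEFT:  [delta, kilo, echo, golf]
Final RIGHT: [delta, alpha, kilo, bravo]
i=0: L=delta R=delta -> agree -> delta
i=1: BASE=echo L=kilo R=alpha all differ -> CONFLICT
i=2: BASE=bravo L=echo R=kilo all differ -> CONFLICT
i=3: BASE=alpha L=golf R=bravo all differ -> CONFLICT
Index 3 -> CONFLICT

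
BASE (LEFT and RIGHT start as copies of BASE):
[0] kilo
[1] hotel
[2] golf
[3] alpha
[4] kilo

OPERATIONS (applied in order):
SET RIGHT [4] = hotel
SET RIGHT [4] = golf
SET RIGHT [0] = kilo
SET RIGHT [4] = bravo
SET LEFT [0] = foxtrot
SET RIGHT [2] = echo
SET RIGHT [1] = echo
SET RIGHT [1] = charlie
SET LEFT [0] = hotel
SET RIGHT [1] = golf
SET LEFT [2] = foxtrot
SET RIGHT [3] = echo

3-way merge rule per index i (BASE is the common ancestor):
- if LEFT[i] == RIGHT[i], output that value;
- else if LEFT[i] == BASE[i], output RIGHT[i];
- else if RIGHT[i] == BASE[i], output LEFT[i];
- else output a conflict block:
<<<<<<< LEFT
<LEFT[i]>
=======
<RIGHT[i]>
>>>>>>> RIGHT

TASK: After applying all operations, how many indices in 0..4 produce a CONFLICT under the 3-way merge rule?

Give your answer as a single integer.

Answer: 1

Derivation:
Final LEFT:  [hotel, hotel, foxtrot, alpha, kilo]
Final RIGHT: [kilo, golf, echo, echo, bravo]
i=0: L=hotel, R=kilo=BASE -> take LEFT -> hotel
i=1: L=hotel=BASE, R=golf -> take RIGHT -> golf
i=2: BASE=golf L=foxtrot R=echo all differ -> CONFLICT
i=3: L=alpha=BASE, R=echo -> take RIGHT -> echo
i=4: L=kilo=BASE, R=bravo -> take RIGHT -> bravo
Conflict count: 1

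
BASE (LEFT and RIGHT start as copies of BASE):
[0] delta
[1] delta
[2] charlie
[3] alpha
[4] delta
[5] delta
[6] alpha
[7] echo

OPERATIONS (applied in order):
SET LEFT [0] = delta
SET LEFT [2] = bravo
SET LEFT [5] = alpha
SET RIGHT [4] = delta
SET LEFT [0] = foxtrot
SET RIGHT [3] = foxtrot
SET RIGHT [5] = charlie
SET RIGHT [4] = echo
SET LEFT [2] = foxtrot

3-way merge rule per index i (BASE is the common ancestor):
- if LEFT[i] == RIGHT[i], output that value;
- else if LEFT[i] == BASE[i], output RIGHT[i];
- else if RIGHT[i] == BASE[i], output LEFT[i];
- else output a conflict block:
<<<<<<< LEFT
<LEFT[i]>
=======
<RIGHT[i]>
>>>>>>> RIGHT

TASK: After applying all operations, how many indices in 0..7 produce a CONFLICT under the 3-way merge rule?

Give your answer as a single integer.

Final LEFT:  [foxtrot, delta, foxtrot, alpha, delta, alpha, alpha, echo]
Final RIGHT: [delta, delta, charlie, foxtrot, echo, charlie, alpha, echo]
i=0: L=foxtrot, R=delta=BASE -> take LEFT -> foxtrot
i=1: L=delta R=delta -> agree -> delta
i=2: L=foxtrot, R=charlie=BASE -> take LEFT -> foxtrot
i=3: L=alpha=BASE, R=foxtrot -> take RIGHT -> foxtrot
i=4: L=delta=BASE, R=echo -> take RIGHT -> echo
i=5: BASE=delta L=alpha R=charlie all differ -> CONFLICT
i=6: L=alpha R=alpha -> agree -> alpha
i=7: L=echo R=echo -> agree -> echo
Conflict count: 1

Answer: 1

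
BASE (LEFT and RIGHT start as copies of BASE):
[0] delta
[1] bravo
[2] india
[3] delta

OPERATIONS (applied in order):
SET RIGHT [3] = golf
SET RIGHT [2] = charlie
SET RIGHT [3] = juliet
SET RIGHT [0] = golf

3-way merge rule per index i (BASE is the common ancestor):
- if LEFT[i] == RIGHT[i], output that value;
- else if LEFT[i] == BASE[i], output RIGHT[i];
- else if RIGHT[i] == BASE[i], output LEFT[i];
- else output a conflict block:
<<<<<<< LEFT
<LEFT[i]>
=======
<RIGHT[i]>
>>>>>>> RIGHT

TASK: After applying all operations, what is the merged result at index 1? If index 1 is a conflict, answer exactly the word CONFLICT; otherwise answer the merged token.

Answer: bravo

Derivation:
Final LEFT:  [delta, bravo, india, delta]
Final RIGHT: [golf, bravo, charlie, juliet]
i=0: L=delta=BASE, R=golf -> take RIGHT -> golf
i=1: L=bravo R=bravo -> agree -> bravo
i=2: L=india=BASE, R=charlie -> take RIGHT -> charlie
i=3: L=delta=BASE, R=juliet -> take RIGHT -> juliet
Index 1 -> bravo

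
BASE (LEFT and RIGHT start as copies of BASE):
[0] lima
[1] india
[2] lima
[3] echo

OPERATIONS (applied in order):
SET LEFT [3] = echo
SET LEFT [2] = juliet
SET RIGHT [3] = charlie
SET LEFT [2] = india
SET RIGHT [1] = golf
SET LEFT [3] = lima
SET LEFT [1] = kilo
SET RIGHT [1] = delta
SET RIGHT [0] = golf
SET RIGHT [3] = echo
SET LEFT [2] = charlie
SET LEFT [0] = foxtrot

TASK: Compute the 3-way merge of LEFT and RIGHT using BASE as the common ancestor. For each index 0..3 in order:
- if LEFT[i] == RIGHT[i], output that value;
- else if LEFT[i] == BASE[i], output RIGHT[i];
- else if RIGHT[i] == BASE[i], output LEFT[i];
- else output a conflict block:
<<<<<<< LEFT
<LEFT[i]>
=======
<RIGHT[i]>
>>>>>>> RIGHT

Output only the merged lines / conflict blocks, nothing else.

Answer: <<<<<<< LEFT
foxtrot
=======
golf
>>>>>>> RIGHT
<<<<<<< LEFT
kilo
=======
delta
>>>>>>> RIGHT
charlie
lima

Derivation:
Final LEFT:  [foxtrot, kilo, charlie, lima]
Final RIGHT: [golf, delta, lima, echo]
i=0: BASE=lima L=foxtrot R=golf all differ -> CONFLICT
i=1: BASE=india L=kilo R=delta all differ -> CONFLICT
i=2: L=charlie, R=lima=BASE -> take LEFT -> charlie
i=3: L=lima, R=echo=BASE -> take LEFT -> lima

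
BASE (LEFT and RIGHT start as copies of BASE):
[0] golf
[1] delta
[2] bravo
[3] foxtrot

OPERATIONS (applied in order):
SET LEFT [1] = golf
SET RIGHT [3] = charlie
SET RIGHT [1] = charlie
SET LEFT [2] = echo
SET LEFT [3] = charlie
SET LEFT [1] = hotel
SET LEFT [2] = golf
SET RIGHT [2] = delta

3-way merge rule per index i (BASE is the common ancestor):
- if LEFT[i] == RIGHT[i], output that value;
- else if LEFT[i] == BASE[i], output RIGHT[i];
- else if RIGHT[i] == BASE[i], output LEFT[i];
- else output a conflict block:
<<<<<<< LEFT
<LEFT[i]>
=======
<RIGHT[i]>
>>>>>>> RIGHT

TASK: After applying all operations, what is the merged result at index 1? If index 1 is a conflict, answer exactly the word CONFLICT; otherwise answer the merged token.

Answer: CONFLICT

Derivation:
Final LEFT:  [golf, hotel, golf, charlie]
Final RIGHT: [golf, charlie, delta, charlie]
i=0: L=golf R=golf -> agree -> golf
i=1: BASE=delta L=hotel R=charlie all differ -> CONFLICT
i=2: BASE=bravo L=golf R=delta all differ -> CONFLICT
i=3: L=charlie R=charlie -> agree -> charlie
Index 1 -> CONFLICT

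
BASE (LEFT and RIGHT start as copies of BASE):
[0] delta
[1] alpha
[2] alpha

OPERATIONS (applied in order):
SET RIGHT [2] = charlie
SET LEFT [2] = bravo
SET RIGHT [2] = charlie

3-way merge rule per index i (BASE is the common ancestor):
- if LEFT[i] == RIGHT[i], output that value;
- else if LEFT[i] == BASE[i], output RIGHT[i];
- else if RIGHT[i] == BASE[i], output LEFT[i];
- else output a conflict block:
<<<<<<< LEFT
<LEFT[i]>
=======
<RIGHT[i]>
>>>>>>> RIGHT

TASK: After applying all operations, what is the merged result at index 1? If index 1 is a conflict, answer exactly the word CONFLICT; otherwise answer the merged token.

Answer: alpha

Derivation:
Final LEFT:  [delta, alpha, bravo]
Final RIGHT: [delta, alpha, charlie]
i=0: L=delta R=delta -> agree -> delta
i=1: L=alpha R=alpha -> agree -> alpha
i=2: BASE=alpha L=bravo R=charlie all differ -> CONFLICT
Index 1 -> alpha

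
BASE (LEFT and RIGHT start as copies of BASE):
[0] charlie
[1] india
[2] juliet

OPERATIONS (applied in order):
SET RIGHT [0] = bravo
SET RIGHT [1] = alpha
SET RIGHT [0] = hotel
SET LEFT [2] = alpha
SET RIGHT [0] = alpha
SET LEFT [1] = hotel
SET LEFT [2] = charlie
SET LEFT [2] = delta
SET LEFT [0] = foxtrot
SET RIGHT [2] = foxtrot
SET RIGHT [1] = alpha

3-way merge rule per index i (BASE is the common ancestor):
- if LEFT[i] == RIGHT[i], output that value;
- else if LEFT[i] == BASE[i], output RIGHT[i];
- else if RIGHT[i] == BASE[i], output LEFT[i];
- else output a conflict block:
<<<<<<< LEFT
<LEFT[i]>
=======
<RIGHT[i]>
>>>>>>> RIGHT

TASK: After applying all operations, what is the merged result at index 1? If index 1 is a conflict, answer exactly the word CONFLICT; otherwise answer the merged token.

Answer: CONFLICT

Derivation:
Final LEFT:  [foxtrot, hotel, delta]
Final RIGHT: [alpha, alpha, foxtrot]
i=0: BASE=charlie L=foxtrot R=alpha all differ -> CONFLICT
i=1: BASE=india L=hotel R=alpha all differ -> CONFLICT
i=2: BASE=juliet L=delta R=foxtrot all differ -> CONFLICT
Index 1 -> CONFLICT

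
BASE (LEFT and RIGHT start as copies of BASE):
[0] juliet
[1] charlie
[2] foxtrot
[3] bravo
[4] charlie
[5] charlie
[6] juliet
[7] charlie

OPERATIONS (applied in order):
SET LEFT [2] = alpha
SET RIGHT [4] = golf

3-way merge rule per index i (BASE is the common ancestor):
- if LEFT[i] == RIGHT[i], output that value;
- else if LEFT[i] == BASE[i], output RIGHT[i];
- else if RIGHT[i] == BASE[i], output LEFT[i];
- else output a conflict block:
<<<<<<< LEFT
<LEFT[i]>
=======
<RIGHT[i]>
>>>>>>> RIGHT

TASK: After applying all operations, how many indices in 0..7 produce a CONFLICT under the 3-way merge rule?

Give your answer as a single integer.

Answer: 0

Derivation:
Final LEFT:  [juliet, charlie, alpha, bravo, charlie, charlie, juliet, charlie]
Final RIGHT: [juliet, charlie, foxtrot, bravo, golf, charlie, juliet, charlie]
i=0: L=juliet R=juliet -> agree -> juliet
i=1: L=charlie R=charlie -> agree -> charlie
i=2: L=alpha, R=foxtrot=BASE -> take LEFT -> alpha
i=3: L=bravo R=bravo -> agree -> bravo
i=4: L=charlie=BASE, R=golf -> take RIGHT -> golf
i=5: L=charlie R=charlie -> agree -> charlie
i=6: L=juliet R=juliet -> agree -> juliet
i=7: L=charlie R=charlie -> agree -> charlie
Conflict count: 0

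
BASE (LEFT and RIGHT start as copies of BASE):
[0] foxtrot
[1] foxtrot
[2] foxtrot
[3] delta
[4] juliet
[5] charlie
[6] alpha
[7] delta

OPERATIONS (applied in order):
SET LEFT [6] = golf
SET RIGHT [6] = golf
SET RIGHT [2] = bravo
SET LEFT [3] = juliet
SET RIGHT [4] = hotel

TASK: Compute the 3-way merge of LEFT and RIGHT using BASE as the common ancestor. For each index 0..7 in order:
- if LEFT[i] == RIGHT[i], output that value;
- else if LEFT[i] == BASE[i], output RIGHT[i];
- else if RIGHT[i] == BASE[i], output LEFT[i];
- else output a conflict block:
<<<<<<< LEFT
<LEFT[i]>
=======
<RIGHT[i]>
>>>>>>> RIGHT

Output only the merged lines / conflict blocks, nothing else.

Answer: foxtrot
foxtrot
bravo
juliet
hotel
charlie
golf
delta

Derivation:
Final LEFT:  [foxtrot, foxtrot, foxtrot, juliet, juliet, charlie, golf, delta]
Final RIGHT: [foxtrot, foxtrot, bravo, delta, hotel, charlie, golf, delta]
i=0: L=foxtrot R=foxtrot -> agree -> foxtrot
i=1: L=foxtrot R=foxtrot -> agree -> foxtrot
i=2: L=foxtrot=BASE, R=bravo -> take RIGHT -> bravo
i=3: L=juliet, R=delta=BASE -> take LEFT -> juliet
i=4: L=juliet=BASE, R=hotel -> take RIGHT -> hotel
i=5: L=charlie R=charlie -> agree -> charlie
i=6: L=golf R=golf -> agree -> golf
i=7: L=delta R=delta -> agree -> delta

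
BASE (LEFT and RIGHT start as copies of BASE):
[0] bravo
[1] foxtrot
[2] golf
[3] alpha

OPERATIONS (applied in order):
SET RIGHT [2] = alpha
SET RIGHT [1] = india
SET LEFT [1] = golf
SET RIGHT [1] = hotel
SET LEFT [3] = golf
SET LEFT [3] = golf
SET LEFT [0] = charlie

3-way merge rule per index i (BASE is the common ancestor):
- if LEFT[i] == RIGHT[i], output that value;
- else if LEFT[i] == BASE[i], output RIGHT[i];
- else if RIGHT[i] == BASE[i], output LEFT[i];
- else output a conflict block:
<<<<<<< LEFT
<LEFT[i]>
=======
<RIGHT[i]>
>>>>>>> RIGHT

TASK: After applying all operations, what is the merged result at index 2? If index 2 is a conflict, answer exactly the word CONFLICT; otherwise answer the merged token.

Final LEFT:  [charlie, golf, golf, golf]
Final RIGHT: [bravo, hotel, alpha, alpha]
i=0: L=charlie, R=bravo=BASE -> take LEFT -> charlie
i=1: BASE=foxtrot L=golf R=hotel all differ -> CONFLICT
i=2: L=golf=BASE, R=alpha -> take RIGHT -> alpha
i=3: L=golf, R=alpha=BASE -> take LEFT -> golf
Index 2 -> alpha

Answer: alpha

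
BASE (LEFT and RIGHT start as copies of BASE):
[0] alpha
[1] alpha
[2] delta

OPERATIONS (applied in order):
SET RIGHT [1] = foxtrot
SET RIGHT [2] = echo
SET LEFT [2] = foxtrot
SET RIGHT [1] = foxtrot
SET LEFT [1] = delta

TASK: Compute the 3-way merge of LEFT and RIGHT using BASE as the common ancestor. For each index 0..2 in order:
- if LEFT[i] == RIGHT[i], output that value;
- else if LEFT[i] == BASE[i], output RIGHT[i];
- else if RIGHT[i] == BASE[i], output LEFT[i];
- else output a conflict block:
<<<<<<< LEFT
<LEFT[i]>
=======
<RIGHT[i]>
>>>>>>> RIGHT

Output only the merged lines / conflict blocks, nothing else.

Answer: alpha
<<<<<<< LEFT
delta
=======
foxtrot
>>>>>>> RIGHT
<<<<<<< LEFT
foxtrot
=======
echo
>>>>>>> RIGHT

Derivation:
Final LEFT:  [alpha, delta, foxtrot]
Final RIGHT: [alpha, foxtrot, echo]
i=0: L=alpha R=alpha -> agree -> alpha
i=1: BASE=alpha L=delta R=foxtrot all differ -> CONFLICT
i=2: BASE=delta L=foxtrot R=echo all differ -> CONFLICT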